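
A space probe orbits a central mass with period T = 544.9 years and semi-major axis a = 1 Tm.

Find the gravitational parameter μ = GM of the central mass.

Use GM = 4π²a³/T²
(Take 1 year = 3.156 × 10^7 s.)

Convert to SI: T = 544.9 years = 1.7197e+10 s; a = 1 Tm = 1e+12 m.
GM = 4π² · a³ / T².
GM = 4π² · (1e+12)³ / (1.7197e+10)² m³/s² ≈ 1.335e+17 m³/s² = 1.335 × 10^17 m³/s².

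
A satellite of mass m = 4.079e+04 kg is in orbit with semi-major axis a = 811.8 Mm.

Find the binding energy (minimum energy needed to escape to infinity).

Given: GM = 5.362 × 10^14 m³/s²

Convert to SI: a = 811.8 Mm = 8.118e+08 m.
Total orbital energy is E = −GMm/(2a); binding energy is E_bind = −E = GMm/(2a).
E_bind = 5.362e+14 · 4.079e+04 / (2 · 8.118e+08) J ≈ 1.347e+10 J = 13.47 GJ.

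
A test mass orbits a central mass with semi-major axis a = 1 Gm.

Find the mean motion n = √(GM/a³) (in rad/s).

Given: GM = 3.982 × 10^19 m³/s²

Convert to SI: a = 1 Gm = 1e+09 m.
n = √(GM / a³).
n = √(3.982e+19 / (1e+09)³) rad/s ≈ 0.0001995 rad/s.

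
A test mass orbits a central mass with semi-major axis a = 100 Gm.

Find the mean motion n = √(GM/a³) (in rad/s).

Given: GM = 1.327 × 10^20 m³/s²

Convert to SI: a = 100 Gm = 1e+11 m.
n = √(GM / a³).
n = √(1.327e+20 / (1e+11)³) rad/s ≈ 3.643e-07 rad/s.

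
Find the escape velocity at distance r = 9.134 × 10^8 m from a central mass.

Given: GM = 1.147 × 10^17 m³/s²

Escape velocity comes from setting total energy to zero: ½v² − GM/r = 0 ⇒ v_esc = √(2GM / r).
v_esc = √(2 · 1.147e+17 / 9.134e+08) m/s ≈ 1.585e+04 m/s = 15.85 km/s.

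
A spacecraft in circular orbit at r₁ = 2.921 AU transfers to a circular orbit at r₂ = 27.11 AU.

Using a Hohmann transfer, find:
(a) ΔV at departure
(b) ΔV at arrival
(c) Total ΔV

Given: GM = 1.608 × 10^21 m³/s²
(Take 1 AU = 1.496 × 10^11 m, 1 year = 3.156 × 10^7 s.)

Convert to SI: r₁ = 2.921 AU = 4.36982e+11 m; r₂ = 27.11 AU = 4.05566e+12 m.
Transfer semi-major axis: a_t = (r₁ + r₂)/2 = (4.36982e+11 + 4.05566e+12)/2 = 2.24632e+12 m.
Circular speeds: v₁ = √(GM/r₁) = 60661.3 m/s, v₂ = √(GM/r₂) = 19911.9 m/s.
Transfer speeds (vis-viva v² = GM(2/r − 1/a_t)): v₁ᵗ = 81509.1 m/s, v₂ᵗ = 8782.3 m/s.
(a) ΔV₁ = |v₁ᵗ − v₁| ≈ 2.085e+04 m/s = 4.398 AU/year.
(b) ΔV₂ = |v₂ − v₂ᵗ| ≈ 1.113e+04 m/s = 2.348 AU/year.
(c) ΔV_total = ΔV₁ + ΔV₂ ≈ 3.198e+04 m/s = 6.746 AU/year.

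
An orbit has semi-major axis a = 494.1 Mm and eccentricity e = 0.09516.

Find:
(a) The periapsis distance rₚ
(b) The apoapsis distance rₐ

Convert to SI: a = 494.1 Mm = 4.941e+08 m.
(a) rₚ = a(1 − e) = 4.941e+08 · (1 − 0.09516) = 4.941e+08 · 0.90484 ≈ 4.471e+08 m = 447.1 Mm.
(b) rₐ = a(1 + e) = 4.941e+08 · (1 + 0.09516) = 4.941e+08 · 1.09516 ≈ 5.411e+08 m = 541.1 Mm.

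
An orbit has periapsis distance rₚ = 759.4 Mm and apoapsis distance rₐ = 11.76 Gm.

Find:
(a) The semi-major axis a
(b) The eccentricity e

Convert to SI: rₚ = 759.4 Mm = 7.594e+08 m; rₐ = 11.76 Gm = 1.176e+10 m.
(a) a = (rₚ + rₐ) / 2 = (7.594e+08 + 1.176e+10) / 2 ≈ 6.26e+09 m = 6.26 Gm.
(b) e = (rₐ − rₚ) / (rₐ + rₚ) = (1.176e+10 − 7.594e+08) / (1.176e+10 + 7.594e+08) ≈ 0.8787.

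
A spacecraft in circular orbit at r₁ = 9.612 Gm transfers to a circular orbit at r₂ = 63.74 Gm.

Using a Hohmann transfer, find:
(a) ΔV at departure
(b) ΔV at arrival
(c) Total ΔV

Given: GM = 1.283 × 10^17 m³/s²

Convert to SI: r₁ = 9.612 Gm = 9.612e+09 m; r₂ = 63.74 Gm = 6.374e+10 m.
Transfer semi-major axis: a_t = (r₁ + r₂)/2 = (9.612e+09 + 6.374e+10)/2 = 3.6676e+10 m.
Circular speeds: v₁ = √(GM/r₁) = 3653.48 m/s, v₂ = √(GM/r₂) = 1418.75 m/s.
Transfer speeds (vis-viva v² = GM(2/r − 1/a_t)): v₁ᵗ = 4816.39 m/s, v₂ᵗ = 726.312 m/s.
(a) ΔV₁ = |v₁ᵗ − v₁| ≈ 1163 m/s = 1.163 km/s.
(b) ΔV₂ = |v₂ − v₂ᵗ| ≈ 692.4 m/s = 692.4 m/s.
(c) ΔV_total = ΔV₁ + ΔV₂ ≈ 1855 m/s = 1.855 km/s.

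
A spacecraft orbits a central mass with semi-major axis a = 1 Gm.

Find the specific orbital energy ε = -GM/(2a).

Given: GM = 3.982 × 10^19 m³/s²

Convert to SI: a = 1 Gm = 1e+09 m.
ε = −GM / (2a).
ε = −3.982e+19 / (2 · 1e+09) J/kg ≈ -1.991e+10 J/kg = -19.91 GJ/kg.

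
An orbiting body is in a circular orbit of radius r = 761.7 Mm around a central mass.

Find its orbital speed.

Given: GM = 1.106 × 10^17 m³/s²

Convert to SI: r = 761.7 Mm = 7.617e+08 m.
For a circular orbit, gravity supplies the centripetal force, so v = √(GM / r).
v = √(1.106e+17 / 7.617e+08) m/s ≈ 1.205e+04 m/s = 12.05 km/s.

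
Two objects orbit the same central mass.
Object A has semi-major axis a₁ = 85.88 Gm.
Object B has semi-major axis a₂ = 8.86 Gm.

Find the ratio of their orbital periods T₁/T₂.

Convert to SI: a₁ = 85.88 Gm = 8.588e+10 m; a₂ = 8.86 Gm = 8.86e+09 m.
From Kepler's third law, (T₁/T₂)² = (a₁/a₂)³, so T₁/T₂ = (a₁/a₂)^(3/2).
a₁/a₂ = 8.588e+10 / 8.86e+09 = 9.693.
T₁/T₂ = (9.693)^(3/2) ≈ 30.18.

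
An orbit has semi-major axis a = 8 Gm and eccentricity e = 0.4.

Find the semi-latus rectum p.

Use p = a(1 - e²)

Convert to SI: a = 8 Gm = 8e+09 m.
p = a (1 − e²).
p = 8e+09 · (1 − (0.4)²) = 8e+09 · 0.84 ≈ 6.72e+09 m = 6.72 Gm.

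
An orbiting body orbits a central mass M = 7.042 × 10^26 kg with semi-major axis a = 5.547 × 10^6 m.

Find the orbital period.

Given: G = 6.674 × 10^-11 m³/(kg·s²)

GM = G · M = 6.674e-11 · 7.042e+26 = 4.69983e+16 m³/s².
Kepler's third law: T = 2π √(a³ / GM).
Substituting a = 5.547e+06 m and GM = 4.69983e+16 m³/s²:
T = 2π √((5.547e+06)³ / 4.69983e+16) s
T ≈ 378.6 s = 6.311 minutes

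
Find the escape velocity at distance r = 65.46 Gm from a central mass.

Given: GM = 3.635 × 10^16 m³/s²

Convert to SI: r = 65.46 Gm = 6.546e+10 m.
Escape velocity comes from setting total energy to zero: ½v² − GM/r = 0 ⇒ v_esc = √(2GM / r).
v_esc = √(2 · 3.635e+16 / 6.546e+10) m/s ≈ 1054 m/s = 1.054 km/s.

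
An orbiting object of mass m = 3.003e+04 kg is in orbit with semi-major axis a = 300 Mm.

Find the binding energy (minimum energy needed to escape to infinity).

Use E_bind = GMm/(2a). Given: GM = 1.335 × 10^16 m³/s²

Convert to SI: a = 300 Mm = 3e+08 m.
Total orbital energy is E = −GMm/(2a); binding energy is E_bind = −E = GMm/(2a).
E_bind = 1.335e+16 · 3.003e+04 / (2 · 3e+08) J ≈ 6.682e+11 J = 668.2 GJ.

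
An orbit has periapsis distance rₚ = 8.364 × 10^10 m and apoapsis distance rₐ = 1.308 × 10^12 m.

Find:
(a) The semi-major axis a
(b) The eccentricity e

(a) a = (rₚ + rₐ) / 2 = (8.364e+10 + 1.308e+12) / 2 ≈ 6.958e+11 m = 6.958 × 10^11 m.
(b) e = (rₐ − rₚ) / (rₐ + rₚ) = (1.308e+12 − 8.364e+10) / (1.308e+12 + 8.364e+10) ≈ 0.8798.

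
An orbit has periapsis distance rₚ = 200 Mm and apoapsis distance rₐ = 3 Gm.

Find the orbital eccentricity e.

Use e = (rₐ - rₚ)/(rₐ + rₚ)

Convert to SI: rₚ = 200 Mm = 2e+08 m; rₐ = 3 Gm = 3e+09 m.
e = (rₐ − rₚ) / (rₐ + rₚ).
e = (3e+09 − 2e+08) / (3e+09 + 2e+08) = 2.8e+09 / 3.2e+09 ≈ 0.875.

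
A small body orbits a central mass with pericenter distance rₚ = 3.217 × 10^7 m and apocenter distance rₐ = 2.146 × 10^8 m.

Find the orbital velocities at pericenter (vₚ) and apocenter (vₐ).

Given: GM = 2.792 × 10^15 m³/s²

Use the vis-viva equation v² = GM(2/r − 1/a) with a = (rₚ + rₐ)/2 = (3.217e+07 + 2.146e+08)/2 = 1.23385e+08 m.
vₚ = √(GM · (2/rₚ − 1/a)) = √(2.792e+15 · (2/3.217e+07 − 1/1.23385e+08)) m/s ≈ 1.229e+04 m/s = 12.29 km/s.
vₐ = √(GM · (2/rₐ − 1/a)) = √(2.792e+15 · (2/2.146e+08 − 1/1.23385e+08)) m/s ≈ 1842 m/s = 1.842 km/s.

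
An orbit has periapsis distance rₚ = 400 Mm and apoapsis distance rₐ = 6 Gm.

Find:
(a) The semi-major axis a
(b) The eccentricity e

Convert to SI: rₚ = 400 Mm = 4e+08 m; rₐ = 6 Gm = 6e+09 m.
(a) a = (rₚ + rₐ) / 2 = (4e+08 + 6e+09) / 2 ≈ 3.2e+09 m = 3.2 Gm.
(b) e = (rₐ − rₚ) / (rₐ + rₚ) = (6e+09 − 4e+08) / (6e+09 + 4e+08) ≈ 0.875.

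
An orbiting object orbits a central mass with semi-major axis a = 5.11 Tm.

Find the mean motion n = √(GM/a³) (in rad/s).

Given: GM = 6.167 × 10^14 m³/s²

Convert to SI: a = 5.11 Tm = 5.11e+12 m.
n = √(GM / a³).
n = √(6.167e+14 / (5.11e+12)³) rad/s ≈ 2.15e-12 rad/s.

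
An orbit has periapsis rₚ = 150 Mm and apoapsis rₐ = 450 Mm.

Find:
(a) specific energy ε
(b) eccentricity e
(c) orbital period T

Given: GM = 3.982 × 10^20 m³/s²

Convert to SI: rₚ = 150 Mm = 1.5e+08 m; rₐ = 450 Mm = 4.5e+08 m.
(a) With a = (rₚ + rₐ)/2 = 3e+08 m, ε = −GM/(2a) = −3.982e+20/(2 · 3e+08) J/kg ≈ -6.637e+11 J/kg
(b) e = (rₐ − rₚ)/(rₐ + rₚ) = (4.5e+08 − 1.5e+08)/(4.5e+08 + 1.5e+08) ≈ 0.5
(c) With a = (rₚ + rₐ)/2 = 3e+08 m, T = 2π √(a³/GM) = 2π √((3e+08)³/3.982e+20) s ≈ 1636 s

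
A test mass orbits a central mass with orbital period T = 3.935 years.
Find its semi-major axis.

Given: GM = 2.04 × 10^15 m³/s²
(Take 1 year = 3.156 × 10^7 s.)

Convert to SI: T = 3.935 years = 1.24189e+08 s.
Invert Kepler's third law: a = (GM · T² / (4π²))^(1/3).
Substituting T = 1.24189e+08 s and GM = 2.04e+15 m³/s²:
a = (2.04e+15 · (1.24189e+08)² / (4π²))^(1/3) m
a ≈ 9.271e+09 m = 9.271 Gm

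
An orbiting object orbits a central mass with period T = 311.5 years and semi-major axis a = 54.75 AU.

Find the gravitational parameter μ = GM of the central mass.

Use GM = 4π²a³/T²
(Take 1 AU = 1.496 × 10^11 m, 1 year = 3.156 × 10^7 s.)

Convert to SI: T = 311.5 years = 9.83094e+09 s; a = 54.75 AU = 8.1906e+12 m.
GM = 4π² · a³ / T².
GM = 4π² · (8.1906e+12)³ / (9.83094e+09)² m³/s² ≈ 2.244e+20 m³/s² = 2.244 × 10^20 m³/s².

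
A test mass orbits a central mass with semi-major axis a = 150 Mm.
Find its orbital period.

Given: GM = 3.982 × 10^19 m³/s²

Convert to SI: a = 150 Mm = 1.5e+08 m.
Kepler's third law: T = 2π √(a³ / GM).
Substituting a = 1.5e+08 m and GM = 3.982e+19 m³/s²:
T = 2π √((1.5e+08)³ / 3.982e+19) s
T ≈ 1829 s = 30.49 minutes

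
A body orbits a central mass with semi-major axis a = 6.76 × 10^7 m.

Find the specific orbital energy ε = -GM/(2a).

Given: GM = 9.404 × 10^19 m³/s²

ε = −GM / (2a).
ε = −9.404e+19 / (2 · 6.76e+07) J/kg ≈ -6.956e+11 J/kg = -695.6 GJ/kg.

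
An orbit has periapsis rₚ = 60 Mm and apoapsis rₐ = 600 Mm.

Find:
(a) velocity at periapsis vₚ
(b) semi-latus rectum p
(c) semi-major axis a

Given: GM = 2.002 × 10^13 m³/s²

Convert to SI: rₚ = 60 Mm = 6e+07 m; rₐ = 600 Mm = 6e+08 m.
(a) With a = (rₚ + rₐ)/2 = 3.3e+08 m, vₚ = √(GM (2/rₚ − 1/a)) = √(2.002e+13 · (2/6e+07 − 1/3.3e+08)) m/s ≈ 778.9 m/s
(b) From a = (rₚ + rₐ)/2 = 3.3e+08 m and e = (rₐ − rₚ)/(rₐ + rₚ) = 0.818182, p = a(1 − e²) = 3.3e+08 · (1 − (0.818182)²) ≈ 1.091e+08 m
(c) a = (rₚ + rₐ)/2 = (6e+07 + 6e+08)/2 ≈ 3.3e+08 m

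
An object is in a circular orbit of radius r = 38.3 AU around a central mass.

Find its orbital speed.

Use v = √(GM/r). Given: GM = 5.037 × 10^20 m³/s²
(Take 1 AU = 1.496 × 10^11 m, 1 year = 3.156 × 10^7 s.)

Convert to SI: r = 38.3 AU = 5.72968e+12 m.
For a circular orbit, gravity supplies the centripetal force, so v = √(GM / r).
v = √(5.037e+20 / 5.72968e+12) m/s ≈ 9376 m/s = 1.978 AU/year.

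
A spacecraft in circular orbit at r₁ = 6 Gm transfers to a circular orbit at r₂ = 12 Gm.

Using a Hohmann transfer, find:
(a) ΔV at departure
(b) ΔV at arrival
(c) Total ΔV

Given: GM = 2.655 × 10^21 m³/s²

Convert to SI: r₁ = 6 Gm = 6e+09 m; r₂ = 12 Gm = 1.2e+10 m.
Transfer semi-major axis: a_t = (r₁ + r₂)/2 = (6e+09 + 1.2e+10)/2 = 9e+09 m.
Circular speeds: v₁ = √(GM/r₁) = 665207 m/s, v₂ = √(GM/r₂) = 470372 m/s.
Transfer speeds (vis-viva v² = GM(2/r − 1/a_t)): v₁ᵗ = 768115 m/s, v₂ᵗ = 384057 m/s.
(a) ΔV₁ = |v₁ᵗ − v₁| ≈ 1.029e+05 m/s = 102.9 km/s.
(b) ΔV₂ = |v₂ − v₂ᵗ| ≈ 8.631e+04 m/s = 86.31 km/s.
(c) ΔV_total = ΔV₁ + ΔV₂ ≈ 1.892e+05 m/s = 189.2 km/s.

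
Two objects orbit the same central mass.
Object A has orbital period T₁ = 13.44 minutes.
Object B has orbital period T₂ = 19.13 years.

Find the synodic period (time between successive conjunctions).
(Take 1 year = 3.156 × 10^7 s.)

Convert to SI: T₁ = 13.44 minutes = 806.4 s; T₂ = 19.13 years = 6.03743e+08 s.
T_syn = |T₁ · T₂ / (T₁ − T₂)|.
T_syn = |806.4 · 6.03743e+08 / (806.4 − 6.03743e+08)| s ≈ 806.4 s = 13.44 minutes.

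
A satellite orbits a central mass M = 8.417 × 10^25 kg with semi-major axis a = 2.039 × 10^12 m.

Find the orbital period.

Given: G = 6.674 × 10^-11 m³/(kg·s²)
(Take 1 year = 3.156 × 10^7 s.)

GM = G · M = 6.674e-11 · 8.417e+25 = 5.61751e+15 m³/s².
Kepler's third law: T = 2π √(a³ / GM).
Substituting a = 2.039e+12 m and GM = 5.61751e+15 m³/s²:
T = 2π √((2.039e+12)³ / 5.61751e+15) s
T ≈ 2.441e+11 s = 7734 years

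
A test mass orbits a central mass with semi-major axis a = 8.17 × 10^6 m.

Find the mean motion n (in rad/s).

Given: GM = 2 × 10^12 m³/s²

n = √(GM / a³).
n = √(2e+12 / (8.17e+06)³) rad/s ≈ 6.056e-05 rad/s.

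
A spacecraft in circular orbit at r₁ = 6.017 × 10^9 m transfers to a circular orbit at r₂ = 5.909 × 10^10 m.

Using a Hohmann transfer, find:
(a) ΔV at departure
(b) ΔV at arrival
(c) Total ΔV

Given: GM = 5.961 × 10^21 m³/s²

Transfer semi-major axis: a_t = (r₁ + r₂)/2 = (6.017e+09 + 5.909e+10)/2 = 3.25535e+10 m.
Circular speeds: v₁ = √(GM/r₁) = 995336 m/s, v₂ = √(GM/r₂) = 317616 m/s.
Transfer speeds (vis-viva v² = GM(2/r − 1/a_t)): v₁ᵗ = 1.341e+06 m/s, v₂ᵗ = 136551 m/s.
(a) ΔV₁ = |v₁ᵗ − v₁| ≈ 3.457e+05 m/s = 345.7 km/s.
(b) ΔV₂ = |v₂ − v₂ᵗ| ≈ 1.811e+05 m/s = 181.1 km/s.
(c) ΔV_total = ΔV₁ + ΔV₂ ≈ 5.267e+05 m/s = 526.7 km/s.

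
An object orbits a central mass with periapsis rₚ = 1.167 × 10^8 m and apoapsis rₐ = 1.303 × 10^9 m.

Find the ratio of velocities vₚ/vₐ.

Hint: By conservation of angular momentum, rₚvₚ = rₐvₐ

Conservation of angular momentum gives rₚvₚ = rₐvₐ, so vₚ/vₐ = rₐ/rₚ.
vₚ/vₐ = 1.303e+09 / 1.167e+08 ≈ 11.17.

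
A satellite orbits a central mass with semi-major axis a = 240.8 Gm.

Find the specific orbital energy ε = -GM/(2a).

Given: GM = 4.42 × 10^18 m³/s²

Convert to SI: a = 240.8 Gm = 2.408e+11 m.
ε = −GM / (2a).
ε = −4.42e+18 / (2 · 2.408e+11) J/kg ≈ -9.178e+06 J/kg = -9.178 MJ/kg.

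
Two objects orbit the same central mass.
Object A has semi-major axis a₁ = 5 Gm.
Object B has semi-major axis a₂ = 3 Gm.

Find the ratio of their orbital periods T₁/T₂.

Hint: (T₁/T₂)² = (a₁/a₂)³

Convert to SI: a₁ = 5 Gm = 5e+09 m; a₂ = 3 Gm = 3e+09 m.
From Kepler's third law, (T₁/T₂)² = (a₁/a₂)³, so T₁/T₂ = (a₁/a₂)^(3/2).
a₁/a₂ = 5e+09 / 3e+09 = 1.66667.
T₁/T₂ = (1.66667)^(3/2) ≈ 2.152.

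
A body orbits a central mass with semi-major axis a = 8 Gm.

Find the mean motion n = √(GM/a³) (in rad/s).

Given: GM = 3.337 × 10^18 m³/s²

Convert to SI: a = 8 Gm = 8e+09 m.
n = √(GM / a³).
n = √(3.337e+18 / (8e+09)³) rad/s ≈ 2.553e-06 rad/s.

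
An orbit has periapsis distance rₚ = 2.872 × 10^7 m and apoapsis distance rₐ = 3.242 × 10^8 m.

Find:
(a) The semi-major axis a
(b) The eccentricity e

(a) a = (rₚ + rₐ) / 2 = (2.872e+07 + 3.242e+08) / 2 ≈ 1.765e+08 m = 1.765 × 10^8 m.
(b) e = (rₐ − rₚ) / (rₐ + rₚ) = (3.242e+08 − 2.872e+07) / (3.242e+08 + 2.872e+07) ≈ 0.8372.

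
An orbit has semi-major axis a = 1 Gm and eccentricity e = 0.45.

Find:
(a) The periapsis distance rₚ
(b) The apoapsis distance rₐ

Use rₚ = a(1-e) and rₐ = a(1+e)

Convert to SI: a = 1 Gm = 1e+09 m.
(a) rₚ = a(1 − e) = 1e+09 · (1 − 0.45) = 1e+09 · 0.55 ≈ 5.5e+08 m = 550 Mm.
(b) rₐ = a(1 + e) = 1e+09 · (1 + 0.45) = 1e+09 · 1.45 ≈ 1.45e+09 m = 1.45 Gm.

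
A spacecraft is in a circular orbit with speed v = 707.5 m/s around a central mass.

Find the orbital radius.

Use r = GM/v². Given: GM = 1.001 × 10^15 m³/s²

For a circular orbit, v² = GM / r, so r = GM / v².
r = 1.001e+15 / (707.5)² m ≈ 2e+09 m = 2 Gm.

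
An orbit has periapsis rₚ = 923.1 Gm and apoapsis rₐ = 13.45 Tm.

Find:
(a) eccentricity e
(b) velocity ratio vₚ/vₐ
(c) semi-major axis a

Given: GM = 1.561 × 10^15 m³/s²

Convert to SI: rₚ = 923.1 Gm = 9.231e+11 m; rₐ = 13.45 Tm = 1.345e+13 m.
(a) e = (rₐ − rₚ)/(rₐ + rₚ) = (1.345e+13 − 9.231e+11)/(1.345e+13 + 9.231e+11) ≈ 0.8716
(b) Conservation of angular momentum (rₚvₚ = rₐvₐ) gives vₚ/vₐ = rₐ/rₚ = 1.345e+13/9.231e+11 ≈ 14.57
(c) a = (rₚ + rₐ)/2 = (9.231e+11 + 1.345e+13)/2 ≈ 7.187e+12 m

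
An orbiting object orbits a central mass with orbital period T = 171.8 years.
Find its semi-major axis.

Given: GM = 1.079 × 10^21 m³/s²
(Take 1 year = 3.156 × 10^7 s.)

Convert to SI: T = 171.8 years = 5.42201e+09 s.
Invert Kepler's third law: a = (GM · T² / (4π²))^(1/3).
Substituting T = 5.42201e+09 s and GM = 1.079e+21 m³/s²:
a = (1.079e+21 · (5.42201e+09)² / (4π²))^(1/3) m
a ≈ 9.297e+12 m = 9.297 Tm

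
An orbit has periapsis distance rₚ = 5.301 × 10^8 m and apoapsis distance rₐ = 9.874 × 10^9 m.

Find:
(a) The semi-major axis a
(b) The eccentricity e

(a) a = (rₚ + rₐ) / 2 = (5.301e+08 + 9.874e+09) / 2 ≈ 5.202e+09 m = 5.202 × 10^9 m.
(b) e = (rₐ − rₚ) / (rₐ + rₚ) = (9.874e+09 − 5.301e+08) / (9.874e+09 + 5.301e+08) ≈ 0.8981.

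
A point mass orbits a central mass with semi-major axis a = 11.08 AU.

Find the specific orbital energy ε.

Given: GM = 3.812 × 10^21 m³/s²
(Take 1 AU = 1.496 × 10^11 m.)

Convert to SI: a = 11.08 AU = 1.65757e+12 m.
ε = −GM / (2a).
ε = −3.812e+21 / (2 · 1.65757e+12) J/kg ≈ -1.15e+09 J/kg = -1.15 GJ/kg.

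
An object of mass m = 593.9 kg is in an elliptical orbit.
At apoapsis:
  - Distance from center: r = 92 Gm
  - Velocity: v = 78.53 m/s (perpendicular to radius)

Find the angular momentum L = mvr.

Convert to SI: r = 92 Gm = 9.2e+10 m.
Since v is perpendicular to r, L = m · v · r.
L = 593.9 · 78.53 · 9.2e+10 kg·m²/s ≈ 4.291e+15 kg·m²/s.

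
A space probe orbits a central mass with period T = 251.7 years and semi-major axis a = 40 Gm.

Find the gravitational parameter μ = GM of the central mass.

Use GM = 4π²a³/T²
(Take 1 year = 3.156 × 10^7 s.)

Convert to SI: T = 251.7 years = 7.94365e+09 s; a = 40 Gm = 4e+10 m.
GM = 4π² · a³ / T².
GM = 4π² · (4e+10)³ / (7.94365e+09)² m³/s² ≈ 4.004e+13 m³/s² = 4.004 × 10^13 m³/s².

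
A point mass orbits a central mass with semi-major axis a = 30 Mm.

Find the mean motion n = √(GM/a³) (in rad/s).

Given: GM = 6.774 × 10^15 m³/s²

Convert to SI: a = 30 Mm = 3e+07 m.
n = √(GM / a³).
n = √(6.774e+15 / (3e+07)³) rad/s ≈ 0.0005009 rad/s.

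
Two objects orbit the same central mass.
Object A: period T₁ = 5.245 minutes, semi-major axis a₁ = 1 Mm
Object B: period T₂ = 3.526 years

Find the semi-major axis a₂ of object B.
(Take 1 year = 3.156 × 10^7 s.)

Convert to SI: T₁ = 5.245 minutes = 314.7 s; a₁ = 1 Mm = 1e+06 m; T₂ = 3.526 years = 1.11281e+08 s.
Kepler's third law: (T₁/T₂)² = (a₁/a₂)³ ⇒ a₂ = a₁ · (T₂/T₁)^(2/3).
T₂/T₁ = 1.11281e+08 / 314.7 = 353608.
a₂ = 1e+06 · (353608)^(2/3) m ≈ 5.001e+09 m = 5.001 Gm.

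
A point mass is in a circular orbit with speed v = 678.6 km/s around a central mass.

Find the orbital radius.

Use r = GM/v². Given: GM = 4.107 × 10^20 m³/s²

Convert to SI: v = 678.6 km/s = 678600 m/s.
For a circular orbit, v² = GM / r, so r = GM / v².
r = 4.107e+20 / (678600)² m ≈ 8.919e+08 m = 891.9 Mm.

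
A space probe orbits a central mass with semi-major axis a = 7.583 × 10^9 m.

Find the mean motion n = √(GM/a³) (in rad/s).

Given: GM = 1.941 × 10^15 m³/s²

n = √(GM / a³).
n = √(1.941e+15 / (7.583e+09)³) rad/s ≈ 6.672e-08 rad/s.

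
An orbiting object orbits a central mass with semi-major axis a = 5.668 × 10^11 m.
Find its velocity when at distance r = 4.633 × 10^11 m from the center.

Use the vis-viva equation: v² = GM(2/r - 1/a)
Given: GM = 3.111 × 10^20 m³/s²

Vis-viva: v = √(GM · (2/r − 1/a)).
2/r − 1/a = 2/4.633e+11 − 1/5.668e+11 = 2.55257e-12 m⁻¹.
v = √(3.111e+20 · 2.55257e-12) m/s ≈ 2.818e+04 m/s = 28.18 km/s.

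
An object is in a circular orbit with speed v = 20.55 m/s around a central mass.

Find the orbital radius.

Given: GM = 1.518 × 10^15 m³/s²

For a circular orbit, v² = GM / r, so r = GM / v².
r = 1.518e+15 / (20.55)² m ≈ 3.595e+12 m = 3.595 Tm.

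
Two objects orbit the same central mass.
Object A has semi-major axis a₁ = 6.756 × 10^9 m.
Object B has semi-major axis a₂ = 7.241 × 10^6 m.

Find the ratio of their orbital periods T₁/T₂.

From Kepler's third law, (T₁/T₂)² = (a₁/a₂)³, so T₁/T₂ = (a₁/a₂)^(3/2).
a₁/a₂ = 6.756e+09 / 7.241e+06 = 933.02.
T₁/T₂ = (933.02)^(3/2) ≈ 2.85e+04.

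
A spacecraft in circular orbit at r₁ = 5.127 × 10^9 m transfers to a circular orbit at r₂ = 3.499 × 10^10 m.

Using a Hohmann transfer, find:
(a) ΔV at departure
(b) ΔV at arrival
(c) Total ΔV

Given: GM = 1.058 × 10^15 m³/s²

Transfer semi-major axis: a_t = (r₁ + r₂)/2 = (5.127e+09 + 3.499e+10)/2 = 2.00585e+10 m.
Circular speeds: v₁ = √(GM/r₁) = 454.267 m/s, v₂ = √(GM/r₂) = 173.889 m/s.
Transfer speeds (vis-viva v² = GM(2/r − 1/a_t)): v₁ᵗ = 599.976 m/s, v₂ᵗ = 87.913 m/s.
(a) ΔV₁ = |v₁ᵗ − v₁| ≈ 145.7 m/s = 145.7 m/s.
(b) ΔV₂ = |v₂ − v₂ᵗ| ≈ 85.98 m/s = 85.98 m/s.
(c) ΔV_total = ΔV₁ + ΔV₂ ≈ 231.7 m/s = 231.7 m/s.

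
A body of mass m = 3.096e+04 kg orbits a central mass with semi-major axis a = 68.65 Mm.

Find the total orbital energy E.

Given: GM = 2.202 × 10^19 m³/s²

Convert to SI: a = 68.65 Mm = 6.865e+07 m.
E = −GMm / (2a).
E = −2.202e+19 · 3.096e+04 / (2 · 6.865e+07) J ≈ -4.965e+15 J = -4.965 PJ.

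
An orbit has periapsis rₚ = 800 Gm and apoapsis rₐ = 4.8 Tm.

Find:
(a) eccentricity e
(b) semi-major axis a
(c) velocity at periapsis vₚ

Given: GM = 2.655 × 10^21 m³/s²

Convert to SI: rₚ = 800 Gm = 8e+11 m; rₐ = 4.8 Tm = 4.8e+12 m.
(a) e = (rₐ − rₚ)/(rₐ + rₚ) = (4.8e+12 − 8e+11)/(4.8e+12 + 8e+11) ≈ 0.7143
(b) a = (rₚ + rₐ)/2 = (8e+11 + 4.8e+12)/2 ≈ 2.8e+12 m
(c) With a = (rₚ + rₐ)/2 = 2.8e+12 m, vₚ = √(GM (2/rₚ − 1/a)) = √(2.655e+21 · (2/8e+11 − 1/2.8e+12)) m/s ≈ 7.543e+04 m/s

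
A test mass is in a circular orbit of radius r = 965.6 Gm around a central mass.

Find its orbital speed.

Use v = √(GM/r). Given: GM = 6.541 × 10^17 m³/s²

Convert to SI: r = 965.6 Gm = 9.656e+11 m.
For a circular orbit, gravity supplies the centripetal force, so v = √(GM / r).
v = √(6.541e+17 / 9.656e+11) m/s ≈ 823 m/s = 823 m/s.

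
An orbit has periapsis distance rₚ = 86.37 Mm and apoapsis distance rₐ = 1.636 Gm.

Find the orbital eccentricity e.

Convert to SI: rₚ = 86.37 Mm = 8.637e+07 m; rₐ = 1.636 Gm = 1.636e+09 m.
e = (rₐ − rₚ) / (rₐ + rₚ).
e = (1.636e+09 − 8.637e+07) / (1.636e+09 + 8.637e+07) = 1.54963e+09 / 1.72237e+09 ≈ 0.8997.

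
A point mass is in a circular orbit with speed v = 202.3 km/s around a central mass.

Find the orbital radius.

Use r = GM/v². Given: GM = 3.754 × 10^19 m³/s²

Convert to SI: v = 202.3 km/s = 202300 m/s.
For a circular orbit, v² = GM / r, so r = GM / v².
r = 3.754e+19 / (202300)² m ≈ 9.173e+08 m = 917.3 Mm.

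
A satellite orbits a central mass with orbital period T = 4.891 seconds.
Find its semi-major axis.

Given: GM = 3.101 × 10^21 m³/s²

Invert Kepler's third law: a = (GM · T² / (4π²))^(1/3).
Substituting T = 4.891 s and GM = 3.101e+21 m³/s²:
a = (3.101e+21 · (4.891)² / (4π²))^(1/3) m
a ≈ 1.234e+07 m = 1.234 × 10^7 m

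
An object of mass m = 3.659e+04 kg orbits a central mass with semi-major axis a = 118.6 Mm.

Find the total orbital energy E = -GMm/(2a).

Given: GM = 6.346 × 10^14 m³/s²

Convert to SI: a = 118.6 Mm = 1.186e+08 m.
E = −GMm / (2a).
E = −6.346e+14 · 3.659e+04 / (2 · 1.186e+08) J ≈ -9.789e+10 J = -97.89 GJ.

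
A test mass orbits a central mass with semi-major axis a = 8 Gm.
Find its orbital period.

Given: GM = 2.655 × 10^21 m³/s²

Convert to SI: a = 8 Gm = 8e+09 m.
Kepler's third law: T = 2π √(a³ / GM).
Substituting a = 8e+09 m and GM = 2.655e+21 m³/s²:
T = 2π √((8e+09)³ / 2.655e+21) s
T ≈ 8.725e+04 s = 1.01 days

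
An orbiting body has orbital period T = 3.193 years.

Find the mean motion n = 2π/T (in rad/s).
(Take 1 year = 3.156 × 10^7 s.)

Convert to SI: T = 3.193 years = 1.00771e+08 s.
n = 2π / T.
n = 2π / 1.00771e+08 s ≈ 6.235e-08 rad/s.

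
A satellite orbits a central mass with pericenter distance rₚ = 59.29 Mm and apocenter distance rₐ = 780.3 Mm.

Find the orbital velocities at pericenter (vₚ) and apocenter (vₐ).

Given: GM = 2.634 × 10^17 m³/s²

Convert to SI: rₚ = 59.29 Mm = 5.929e+07 m; rₐ = 780.3 Mm = 7.803e+08 m.
Use the vis-viva equation v² = GM(2/r − 1/a) with a = (rₚ + rₐ)/2 = (5.929e+07 + 7.803e+08)/2 = 4.19795e+08 m.
vₚ = √(GM · (2/rₚ − 1/a)) = √(2.634e+17 · (2/5.929e+07 − 1/4.19795e+08)) m/s ≈ 9.087e+04 m/s = 90.87 km/s.
vₐ = √(GM · (2/rₐ − 1/a)) = √(2.634e+17 · (2/7.803e+08 − 1/4.19795e+08)) m/s ≈ 6905 m/s = 6.905 km/s.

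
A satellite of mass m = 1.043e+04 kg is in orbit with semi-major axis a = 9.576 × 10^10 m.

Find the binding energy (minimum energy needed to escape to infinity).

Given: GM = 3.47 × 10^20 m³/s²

Total orbital energy is E = −GMm/(2a); binding energy is E_bind = −E = GMm/(2a).
E_bind = 3.47e+20 · 1.043e+04 / (2 · 9.576e+10) J ≈ 1.89e+13 J = 18.9 TJ.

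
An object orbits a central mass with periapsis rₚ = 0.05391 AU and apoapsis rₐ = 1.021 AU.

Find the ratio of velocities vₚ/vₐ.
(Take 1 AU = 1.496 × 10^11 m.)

Convert to SI: rₚ = 0.05391 AU = 8.06494e+09 m; rₐ = 1.021 AU = 1.52742e+11 m.
Conservation of angular momentum gives rₚvₚ = rₐvₐ, so vₚ/vₐ = rₐ/rₚ.
vₚ/vₐ = 1.52742e+11 / 8.06494e+09 ≈ 18.94.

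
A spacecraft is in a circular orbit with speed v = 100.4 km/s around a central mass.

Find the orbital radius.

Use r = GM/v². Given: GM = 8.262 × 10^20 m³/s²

Convert to SI: v = 100.4 km/s = 100400 m/s.
For a circular orbit, v² = GM / r, so r = GM / v².
r = 8.262e+20 / (100400)² m ≈ 8.196e+10 m = 81.96 Gm.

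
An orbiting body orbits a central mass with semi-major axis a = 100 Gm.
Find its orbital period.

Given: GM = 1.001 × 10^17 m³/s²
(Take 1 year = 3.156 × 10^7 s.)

Convert to SI: a = 100 Gm = 1e+11 m.
Kepler's third law: T = 2π √(a³ / GM).
Substituting a = 1e+11 m and GM = 1.001e+17 m³/s²:
T = 2π √((1e+11)³ / 1.001e+17) s
T ≈ 6.28e+08 s = 19.9 years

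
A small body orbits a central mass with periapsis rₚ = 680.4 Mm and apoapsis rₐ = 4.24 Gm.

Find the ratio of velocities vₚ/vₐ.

Convert to SI: rₚ = 680.4 Mm = 6.804e+08 m; rₐ = 4.24 Gm = 4.24e+09 m.
Conservation of angular momentum gives rₚvₚ = rₐvₐ, so vₚ/vₐ = rₐ/rₚ.
vₚ/vₐ = 4.24e+09 / 6.804e+08 ≈ 6.232.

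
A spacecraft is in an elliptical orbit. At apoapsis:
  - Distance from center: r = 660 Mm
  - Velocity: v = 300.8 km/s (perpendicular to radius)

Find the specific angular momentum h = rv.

Convert to SI: r = 660 Mm = 6.6e+08 m; v = 300.8 km/s = 300800 m/s.
With v perpendicular to r, h = r · v.
h = 6.6e+08 · 300800 m²/s ≈ 1.985e+14 m²/s.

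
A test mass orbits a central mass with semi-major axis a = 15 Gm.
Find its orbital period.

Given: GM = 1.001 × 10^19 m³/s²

Convert to SI: a = 15 Gm = 1.5e+10 m.
Kepler's third law: T = 2π √(a³ / GM).
Substituting a = 1.5e+10 m and GM = 1.001e+19 m³/s²:
T = 2π √((1.5e+10)³ / 1.001e+19) s
T ≈ 3.648e+06 s = 42.23 days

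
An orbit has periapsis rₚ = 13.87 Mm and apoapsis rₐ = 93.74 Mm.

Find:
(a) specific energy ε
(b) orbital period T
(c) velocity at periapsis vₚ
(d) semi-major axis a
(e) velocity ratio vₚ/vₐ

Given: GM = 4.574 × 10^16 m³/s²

Convert to SI: rₚ = 13.87 Mm = 1.387e+07 m; rₐ = 93.74 Mm = 9.374e+07 m.
(a) With a = (rₚ + rₐ)/2 = 5.3805e+07 m, ε = −GM/(2a) = −4.574e+16/(2 · 5.3805e+07) J/kg ≈ -4.251e+08 J/kg
(b) With a = (rₚ + rₐ)/2 = 5.3805e+07 m, T = 2π √(a³/GM) = 2π √((5.3805e+07)³/4.574e+16) s ≈ 1.159e+04 s
(c) With a = (rₚ + rₐ)/2 = 5.3805e+07 m, vₚ = √(GM (2/rₚ − 1/a)) = √(4.574e+16 · (2/1.387e+07 − 1/5.3805e+07)) m/s ≈ 7.58e+04 m/s
(d) a = (rₚ + rₐ)/2 = (1.387e+07 + 9.374e+07)/2 ≈ 5.38e+07 m
(e) Conservation of angular momentum (rₚvₚ = rₐvₐ) gives vₚ/vₐ = rₐ/rₚ = 9.374e+07/1.387e+07 ≈ 6.758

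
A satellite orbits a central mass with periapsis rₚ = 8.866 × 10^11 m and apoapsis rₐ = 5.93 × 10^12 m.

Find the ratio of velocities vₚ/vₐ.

Conservation of angular momentum gives rₚvₚ = rₐvₐ, so vₚ/vₐ = rₐ/rₚ.
vₚ/vₐ = 5.93e+12 / 8.866e+11 ≈ 6.688.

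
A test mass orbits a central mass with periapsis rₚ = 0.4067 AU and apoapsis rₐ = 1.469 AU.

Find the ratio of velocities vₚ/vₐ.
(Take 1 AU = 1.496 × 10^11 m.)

Convert to SI: rₚ = 0.4067 AU = 6.08423e+10 m; rₐ = 1.469 AU = 2.19762e+11 m.
Conservation of angular momentum gives rₚvₚ = rₐvₐ, so vₚ/vₐ = rₐ/rₚ.
vₚ/vₐ = 2.19762e+11 / 6.08423e+10 ≈ 3.612.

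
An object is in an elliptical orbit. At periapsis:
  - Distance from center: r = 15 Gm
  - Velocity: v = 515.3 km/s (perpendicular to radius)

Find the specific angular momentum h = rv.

Convert to SI: r = 15 Gm = 1.5e+10 m; v = 515.3 km/s = 515300 m/s.
With v perpendicular to r, h = r · v.
h = 1.5e+10 · 515300 m²/s ≈ 7.729e+15 m²/s.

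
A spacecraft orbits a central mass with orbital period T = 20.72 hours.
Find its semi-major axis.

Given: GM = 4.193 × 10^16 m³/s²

Convert to SI: T = 20.72 hours = 74592 s.
Invert Kepler's third law: a = (GM · T² / (4π²))^(1/3).
Substituting T = 74592 s and GM = 4.193e+16 m³/s²:
a = (4.193e+16 · (74592)² / (4π²))^(1/3) m
a ≈ 1.808e+08 m = 180.8 Mm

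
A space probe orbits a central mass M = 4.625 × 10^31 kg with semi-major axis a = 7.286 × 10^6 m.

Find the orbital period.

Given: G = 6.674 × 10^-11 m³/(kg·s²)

GM = G · M = 6.674e-11 · 4.625e+31 = 3.08672e+21 m³/s².
Kepler's third law: T = 2π √(a³ / GM).
Substituting a = 7.286e+06 m and GM = 3.08672e+21 m³/s²:
T = 2π √((7.286e+06)³ / 3.08672e+21) s
T ≈ 2.224 s = 2.224 seconds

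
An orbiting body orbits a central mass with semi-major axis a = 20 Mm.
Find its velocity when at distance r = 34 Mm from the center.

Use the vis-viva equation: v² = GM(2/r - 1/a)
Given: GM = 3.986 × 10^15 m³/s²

Convert to SI: a = 20 Mm = 2e+07 m; r = 34 Mm = 3.4e+07 m.
Vis-viva: v = √(GM · (2/r − 1/a)).
2/r − 1/a = 2/3.4e+07 − 1/2e+07 = 8.82353e-09 m⁻¹.
v = √(3.986e+15 · 8.82353e-09) m/s ≈ 5930 m/s = 5.93 km/s.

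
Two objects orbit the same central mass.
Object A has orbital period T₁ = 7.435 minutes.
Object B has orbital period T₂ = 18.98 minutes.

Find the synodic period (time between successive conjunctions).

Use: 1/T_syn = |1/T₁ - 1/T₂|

Convert to SI: T₁ = 7.435 minutes = 446.1 s; T₂ = 18.98 minutes = 1138.8 s.
T_syn = |T₁ · T₂ / (T₁ − T₂)|.
T_syn = |446.1 · 1138.8 / (446.1 − 1138.8)| s ≈ 733.4 s = 12.22 minutes.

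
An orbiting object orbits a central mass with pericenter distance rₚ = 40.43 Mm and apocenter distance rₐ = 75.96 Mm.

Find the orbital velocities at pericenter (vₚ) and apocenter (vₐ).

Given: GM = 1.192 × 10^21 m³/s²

Convert to SI: rₚ = 40.43 Mm = 4.043e+07 m; rₐ = 75.96 Mm = 7.596e+07 m.
Use the vis-viva equation v² = GM(2/r − 1/a) with a = (rₚ + rₐ)/2 = (4.043e+07 + 7.596e+07)/2 = 5.8195e+07 m.
vₚ = √(GM · (2/rₚ − 1/a)) = √(1.192e+21 · (2/4.043e+07 − 1/5.8195e+07)) m/s ≈ 6.203e+06 m/s = 6203 km/s.
vₐ = √(GM · (2/rₐ − 1/a)) = √(1.192e+21 · (2/7.596e+07 − 1/5.8195e+07)) m/s ≈ 3.302e+06 m/s = 3302 km/s.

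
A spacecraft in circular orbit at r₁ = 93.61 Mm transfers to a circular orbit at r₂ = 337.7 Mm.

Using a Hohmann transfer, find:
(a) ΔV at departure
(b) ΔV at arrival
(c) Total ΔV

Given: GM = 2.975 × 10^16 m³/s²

Convert to SI: r₁ = 93.61 Mm = 9.361e+07 m; r₂ = 337.7 Mm = 3.377e+08 m.
Transfer semi-major axis: a_t = (r₁ + r₂)/2 = (9.361e+07 + 3.377e+08)/2 = 2.15655e+08 m.
Circular speeds: v₁ = √(GM/r₁) = 17827.2 m/s, v₂ = √(GM/r₂) = 9385.94 m/s.
Transfer speeds (vis-viva v² = GM(2/r − 1/a_t)): v₁ᵗ = 22308.4 m/s, v₂ᵗ = 6183.86 m/s.
(a) ΔV₁ = |v₁ᵗ − v₁| ≈ 4481 m/s = 4.481 km/s.
(b) ΔV₂ = |v₂ − v₂ᵗ| ≈ 3202 m/s = 3.202 km/s.
(c) ΔV_total = ΔV₁ + ΔV₂ ≈ 7683 m/s = 7.683 km/s.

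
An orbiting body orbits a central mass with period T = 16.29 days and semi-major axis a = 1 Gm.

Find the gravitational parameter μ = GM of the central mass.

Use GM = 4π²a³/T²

Convert to SI: T = 16.29 days = 1.40746e+06 s; a = 1 Gm = 1e+09 m.
GM = 4π² · a³ / T².
GM = 4π² · (1e+09)³ / (1.40746e+06)² m³/s² ≈ 1.993e+16 m³/s² = 1.993 × 10^16 m³/s².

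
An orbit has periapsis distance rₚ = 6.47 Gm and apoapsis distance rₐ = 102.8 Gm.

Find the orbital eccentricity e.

Convert to SI: rₚ = 6.47 Gm = 6.47e+09 m; rₐ = 102.8 Gm = 1.028e+11 m.
e = (rₐ − rₚ) / (rₐ + rₚ).
e = (1.028e+11 − 6.47e+09) / (1.028e+11 + 6.47e+09) = 9.633e+10 / 1.0927e+11 ≈ 0.8816.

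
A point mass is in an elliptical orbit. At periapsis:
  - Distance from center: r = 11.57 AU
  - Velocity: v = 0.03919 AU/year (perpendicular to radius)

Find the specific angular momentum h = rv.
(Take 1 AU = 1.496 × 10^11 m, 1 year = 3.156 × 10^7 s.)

Convert to SI: r = 11.57 AU = 1.73087e+12 m; v = 0.03919 AU/year = 185.768 m/s.
With v perpendicular to r, h = r · v.
h = 1.73087e+12 · 185.768 m²/s ≈ 3.215e+14 m²/s.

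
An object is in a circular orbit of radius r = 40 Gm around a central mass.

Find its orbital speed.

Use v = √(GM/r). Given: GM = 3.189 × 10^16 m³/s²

Convert to SI: r = 40 Gm = 4e+10 m.
For a circular orbit, gravity supplies the centripetal force, so v = √(GM / r).
v = √(3.189e+16 / 4e+10) m/s ≈ 892.9 m/s = 892.9 m/s.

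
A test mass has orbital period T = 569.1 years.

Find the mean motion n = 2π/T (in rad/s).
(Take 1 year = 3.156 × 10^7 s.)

Convert to SI: T = 569.1 years = 1.79608e+10 s.
n = 2π / T.
n = 2π / 1.79608e+10 s ≈ 3.498e-10 rad/s.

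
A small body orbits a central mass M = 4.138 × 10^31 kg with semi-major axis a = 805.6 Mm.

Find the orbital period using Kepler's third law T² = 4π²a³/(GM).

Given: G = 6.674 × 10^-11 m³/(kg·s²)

Convert to SI: a = 805.6 Mm = 8.056e+08 m.
GM = G · M = 6.674e-11 · 4.138e+31 = 2.7617e+21 m³/s².
Kepler's third law: T = 2π √(a³ / GM).
Substituting a = 8.056e+08 m and GM = 2.7617e+21 m³/s²:
T = 2π √((8.056e+08)³ / 2.7617e+21) s
T ≈ 2734 s = 45.56 minutes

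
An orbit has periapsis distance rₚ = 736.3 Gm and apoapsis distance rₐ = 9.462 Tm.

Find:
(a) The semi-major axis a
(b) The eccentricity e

Convert to SI: rₚ = 736.3 Gm = 7.363e+11 m; rₐ = 9.462 Tm = 9.462e+12 m.
(a) a = (rₚ + rₐ) / 2 = (7.363e+11 + 9.462e+12) / 2 ≈ 5.099e+12 m = 5.099 Tm.
(b) e = (rₐ − rₚ) / (rₐ + rₚ) = (9.462e+12 − 7.363e+11) / (9.462e+12 + 7.363e+11) ≈ 0.8556.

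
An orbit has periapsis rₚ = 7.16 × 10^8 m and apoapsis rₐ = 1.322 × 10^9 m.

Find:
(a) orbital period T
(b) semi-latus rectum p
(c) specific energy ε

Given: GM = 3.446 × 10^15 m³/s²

(a) With a = (rₚ + rₐ)/2 = 1.019e+09 m, T = 2π √(a³/GM) = 2π √((1.019e+09)³/3.446e+15) s ≈ 3.482e+06 s
(b) From a = (rₚ + rₐ)/2 = 1.019e+09 m and e = (rₐ − rₚ)/(rₐ + rₚ) = 0.29735, p = a(1 − e²) = 1.019e+09 · (1 − (0.29735)²) ≈ 9.289e+08 m
(c) With a = (rₚ + rₐ)/2 = 1.019e+09 m, ε = −GM/(2a) = −3.446e+15/(2 · 1.019e+09) J/kg ≈ -1.691e+06 J/kg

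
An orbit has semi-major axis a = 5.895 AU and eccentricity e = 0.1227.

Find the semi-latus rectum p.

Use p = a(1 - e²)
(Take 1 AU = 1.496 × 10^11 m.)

Convert to SI: a = 5.895 AU = 8.81892e+11 m.
p = a (1 − e²).
p = 8.81892e+11 · (1 − (0.1227)²) = 8.81892e+11 · 0.984945 ≈ 8.686e+11 m = 5.806 AU.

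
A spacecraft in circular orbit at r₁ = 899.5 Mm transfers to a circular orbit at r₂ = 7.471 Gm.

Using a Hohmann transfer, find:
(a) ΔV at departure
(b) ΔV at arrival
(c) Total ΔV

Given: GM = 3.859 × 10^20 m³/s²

Convert to SI: r₁ = 899.5 Mm = 8.995e+08 m; r₂ = 7.471 Gm = 7.471e+09 m.
Transfer semi-major axis: a_t = (r₁ + r₂)/2 = (8.995e+08 + 7.471e+09)/2 = 4.18525e+09 m.
Circular speeds: v₁ = √(GM/r₁) = 654993 m/s, v₂ = √(GM/r₂) = 227273 m/s.
Transfer speeds (vis-viva v² = GM(2/r − 1/a_t)): v₁ᵗ = 875116 m/s, v₂ᵗ = 105363 m/s.
(a) ΔV₁ = |v₁ᵗ − v₁| ≈ 2.201e+05 m/s = 220.1 km/s.
(b) ΔV₂ = |v₂ − v₂ᵗ| ≈ 1.219e+05 m/s = 121.9 km/s.
(c) ΔV_total = ΔV₁ + ΔV₂ ≈ 3.42e+05 m/s = 342 km/s.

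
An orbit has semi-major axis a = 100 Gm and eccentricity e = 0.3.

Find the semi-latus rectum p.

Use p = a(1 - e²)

Convert to SI: a = 100 Gm = 1e+11 m.
p = a (1 − e²).
p = 1e+11 · (1 − (0.3)²) = 1e+11 · 0.91 ≈ 9.1e+10 m = 91 Gm.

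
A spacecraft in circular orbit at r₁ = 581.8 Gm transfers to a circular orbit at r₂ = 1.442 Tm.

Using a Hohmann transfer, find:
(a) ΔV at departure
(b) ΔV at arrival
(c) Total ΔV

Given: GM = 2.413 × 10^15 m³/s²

Convert to SI: r₁ = 581.8 Gm = 5.818e+11 m; r₂ = 1.442 Tm = 1.442e+12 m.
Transfer semi-major axis: a_t = (r₁ + r₂)/2 = (5.818e+11 + 1.442e+12)/2 = 1.0119e+12 m.
Circular speeds: v₁ = √(GM/r₁) = 64.4009 m/s, v₂ = √(GM/r₂) = 40.9068 m/s.
Transfer speeds (vis-viva v² = GM(2/r − 1/a_t)): v₁ᵗ = 76.8786 m/s, v₂ᵗ = 31.018 m/s.
(a) ΔV₁ = |v₁ᵗ − v₁| ≈ 12.48 m/s = 12.48 m/s.
(b) ΔV₂ = |v₂ − v₂ᵗ| ≈ 9.889 m/s = 9.889 m/s.
(c) ΔV_total = ΔV₁ + ΔV₂ ≈ 22.37 m/s = 22.37 m/s.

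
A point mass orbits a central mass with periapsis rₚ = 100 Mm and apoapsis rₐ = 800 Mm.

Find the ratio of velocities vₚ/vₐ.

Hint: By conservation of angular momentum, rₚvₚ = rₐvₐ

Convert to SI: rₚ = 100 Mm = 1e+08 m; rₐ = 800 Mm = 8e+08 m.
Conservation of angular momentum gives rₚvₚ = rₐvₐ, so vₚ/vₐ = rₐ/rₚ.
vₚ/vₐ = 8e+08 / 1e+08 ≈ 8.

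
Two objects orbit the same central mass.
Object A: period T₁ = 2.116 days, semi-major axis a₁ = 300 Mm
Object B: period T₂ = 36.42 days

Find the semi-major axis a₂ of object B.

Convert to SI: T₁ = 2.116 days = 182822 s; a₁ = 300 Mm = 3e+08 m; T₂ = 36.42 days = 3.14669e+06 s.
Kepler's third law: (T₁/T₂)² = (a₁/a₂)³ ⇒ a₂ = a₁ · (T₂/T₁)^(2/3).
T₂/T₁ = 3.14669e+06 / 182822 = 17.2117.
a₂ = 3e+08 · (17.2117)^(2/3) m ≈ 2e+09 m = 2 Gm.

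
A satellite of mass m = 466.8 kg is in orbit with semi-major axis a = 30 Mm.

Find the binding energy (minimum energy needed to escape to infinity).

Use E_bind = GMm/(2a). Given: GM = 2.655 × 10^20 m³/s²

Convert to SI: a = 30 Mm = 3e+07 m.
Total orbital energy is E = −GMm/(2a); binding energy is E_bind = −E = GMm/(2a).
E_bind = 2.655e+20 · 466.8 / (2 · 3e+07) J ≈ 2.066e+15 J = 2.066 PJ.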